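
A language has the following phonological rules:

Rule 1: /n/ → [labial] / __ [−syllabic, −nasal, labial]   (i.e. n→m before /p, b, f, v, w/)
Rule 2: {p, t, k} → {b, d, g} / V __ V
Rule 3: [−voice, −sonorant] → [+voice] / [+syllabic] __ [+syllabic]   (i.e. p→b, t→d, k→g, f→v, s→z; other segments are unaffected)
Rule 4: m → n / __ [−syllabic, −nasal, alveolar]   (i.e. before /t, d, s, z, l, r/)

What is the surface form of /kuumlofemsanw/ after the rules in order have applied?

kuunlovensamw

Rule 1 (nasal place assimilation): /n/ precedes the labial consonant /w/, so it assimilates in place to [m]. /kuumlofemsanw/ → kuumlofemsamw.
Rule 2 (intervocalic voicing): no segment meets the environment; /kuumlofemsamw/ is unchanged.
Rule 3 (intervocalic voicing): /f/ is a voiceless obstruent between vowels /o/ and /e/, so it voices to [v]. /kuumlofemsamw/ → kuumlovemsamw.
Rule 4 (nasal place assimilation): /m/ precedes the alveolar consonant /l/, so it assimilates in place to [n]. /m/ precedes the alveolar consonant /s/, so it assimilates in place to [n]. /kuumlovemsamw/ → kuunlovensamw.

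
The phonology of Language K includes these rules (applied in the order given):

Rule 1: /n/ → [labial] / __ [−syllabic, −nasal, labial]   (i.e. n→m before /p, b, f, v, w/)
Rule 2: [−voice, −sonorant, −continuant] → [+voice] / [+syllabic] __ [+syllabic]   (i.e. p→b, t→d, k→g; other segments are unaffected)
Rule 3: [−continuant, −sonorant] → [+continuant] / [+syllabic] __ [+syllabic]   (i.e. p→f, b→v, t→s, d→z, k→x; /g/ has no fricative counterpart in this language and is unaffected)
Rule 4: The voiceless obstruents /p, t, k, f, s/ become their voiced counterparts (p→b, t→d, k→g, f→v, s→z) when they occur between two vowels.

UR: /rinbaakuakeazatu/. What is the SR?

Rule 1 (nasal place assimilation): /n/ precedes the labial consonant /b/, so it assimilates in place to [m]. /rinbaakuakeazatu/ → rimbaakuakeazatu.
Rule 2 (intervocalic voicing): /k/ is a voiceless stop between vowels /a/ and /u/, so it voices to [g]. /k/ is a voiceless stop between vowels /a/ and /e/, so it voices to [g]. /t/ is a voiceless stop between vowels /a/ and /u/, so it voices to [d]. /rimbaakuakeazatu/ → rimbaaguageazadu.
Rule 3 (intervocalic spirantization): /d/ is a stop between vowels /a/ and /u/, so it spirantizes to the fricative [z]. /rimbaaguageazadu/ → rimbaaguageazazu.
Rule 4 (intervocalic voicing): no segment meets the environment; /rimbaaguageazazu/ is unchanged.

rimbaaguageazazu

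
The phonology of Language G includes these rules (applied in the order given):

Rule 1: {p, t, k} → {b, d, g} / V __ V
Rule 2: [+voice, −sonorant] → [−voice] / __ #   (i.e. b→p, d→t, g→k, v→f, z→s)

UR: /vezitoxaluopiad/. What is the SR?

vezidoxaluobiat

Rule 1 (intervocalic voicing): /t/ is a voiceless stop between vowels /i/ and /o/, so it voices to [d]. /p/ is a voiceless stop between vowels /o/ and /i/, so it voices to [b]. /vezitoxaluopiad/ → vezidoxaluobiad.
Rule 2 (final devoicing): /d/ is a voiced obstruent in word-final position, so it devoices to [t]. /vezidoxaluobiad/ → vezidoxaluobiat.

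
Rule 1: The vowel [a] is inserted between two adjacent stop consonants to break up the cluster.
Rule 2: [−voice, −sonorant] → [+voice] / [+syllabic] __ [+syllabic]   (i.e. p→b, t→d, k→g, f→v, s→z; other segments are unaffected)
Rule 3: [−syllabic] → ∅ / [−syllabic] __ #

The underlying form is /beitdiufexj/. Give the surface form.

beidadiuvex

Rule 1 (stop-cluster a-epenthesis): /t/ and /d/ form a stop–stop cluster, so [a] is inserted between them. /beitdiufexj/ → beitadiufexj.
Rule 2 (intervocalic voicing): /t/ is a voiceless obstruent between vowels /i/ and /a/, so it voices to [d]. /f/ is a voiceless obstruent between vowels /u/ and /e/, so it voices to [v]. /beitadiufexj/ → beidadiuvexj.
Rule 3 (final cluster simplification): /j/ is the second consonant of a word-final cluster /xj/, so it deletes. /beidadiuvexj/ → beidadiuvex.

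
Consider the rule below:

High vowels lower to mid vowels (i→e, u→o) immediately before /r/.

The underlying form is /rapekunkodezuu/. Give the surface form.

rapekunkodezuu

No segment of /rapekunkodezuu/ meets the structural description of the rule, so the form surfaces unchanged.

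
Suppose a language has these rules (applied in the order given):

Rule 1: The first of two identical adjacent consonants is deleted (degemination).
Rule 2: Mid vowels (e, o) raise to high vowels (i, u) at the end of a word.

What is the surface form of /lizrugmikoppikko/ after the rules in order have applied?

lizrugmikopiku

Rule 1 (degemination): /pp/ is a geminate; the first /p/ deletes. /kk/ is a geminate; the first /k/ deletes. /lizrugmikoppikko/ → lizrugmikopiko.
Rule 2 (final vowel raising): /o/ is a mid vowel in word-final position, so it raises to [u]. /lizrugmikopiko/ → lizrugmikopiku.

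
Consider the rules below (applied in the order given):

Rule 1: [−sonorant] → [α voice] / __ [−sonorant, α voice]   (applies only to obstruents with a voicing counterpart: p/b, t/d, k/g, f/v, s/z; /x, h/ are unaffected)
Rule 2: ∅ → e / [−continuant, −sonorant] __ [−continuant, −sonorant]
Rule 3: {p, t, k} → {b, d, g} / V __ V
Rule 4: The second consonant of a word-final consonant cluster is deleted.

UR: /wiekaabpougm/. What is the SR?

Rule 1 (regressive voicing assimilation): /b/ precedes the voiceless obstruent /p/, so it devoices to [p] by assimilation. /wiekaabpougm/ → wiekaappougm.
Rule 2 (stop-cluster e-epenthesis): /p/ and /p/ form a stop–stop cluster, so [e] is inserted between them. /wiekaappougm/ → wiekaapepougm.
Rule 3 (intervocalic voicing): /k/ is a voiceless stop between vowels /e/ and /a/, so it voices to [g]. /p/ is a voiceless stop between vowels /a/ and /e/, so it voices to [b]. /p/ is a voiceless stop between vowels /e/ and /o/, so it voices to [b]. /wiekaapepougm/ → wiegaabebougm.
Rule 4 (final cluster simplification): /m/ is the second consonant of a word-final cluster /gm/, so it deletes. /wiegaabebougm/ → wiegaabeboug.

wiegaabeboug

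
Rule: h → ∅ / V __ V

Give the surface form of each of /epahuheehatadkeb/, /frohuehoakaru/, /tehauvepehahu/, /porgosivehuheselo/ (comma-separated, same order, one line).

epaueeatadkeb, froueoakaru, teauvepeau, porgosiveueselo

/epahuheehatadkeb/: /h/ occurs between vowels /a/ and /u/, so it deletes. /h/ occurs between vowels /u/ and /e/, so it deletes. /h/ occurs between vowels /e/ and /a/, so it deletes. → [epaueeatadkeb].
/frohuehoakaru/: /h/ occurs between vowels /o/ and /u/, so it deletes. /h/ occurs between vowels /e/ and /o/, so it deletes. → [froueoakaru].
/tehauvepehahu/: /h/ occurs between vowels /e/ and /a/, so it deletes. /h/ occurs between vowels /e/ and /a/, so it deletes. /h/ occurs between vowels /a/ and /u/, so it deletes. → [teauvepeau].
/porgosivehuheselo/: /h/ occurs between vowels /e/ and /u/, so it deletes. /h/ occurs between vowels /u/ and /e/, so it deletes. → [porgosiveueselo].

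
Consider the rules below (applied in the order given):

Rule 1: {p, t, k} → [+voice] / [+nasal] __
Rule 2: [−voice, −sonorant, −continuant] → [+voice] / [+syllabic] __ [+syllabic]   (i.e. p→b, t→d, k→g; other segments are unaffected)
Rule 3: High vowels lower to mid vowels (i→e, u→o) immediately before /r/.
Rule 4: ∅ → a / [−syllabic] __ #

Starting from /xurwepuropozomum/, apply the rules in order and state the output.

Rule 1 (post-nasal voicing): no segment meets the environment; /xurwepuropozomum/ is unchanged.
Rule 2 (intervocalic voicing): /p/ is a voiceless stop between vowels /e/ and /u/, so it voices to [b]. /p/ is a voiceless stop between vowels /o/ and /o/, so it voices to [b]. /xurwepuropozomum/ → xurweburobozomum.
Rule 3 (pre-rhotic lowering): /u/ is a high vowel immediately before /r/, so it lowers to [o]. /u/ is a high vowel immediately before /r/, so it lowers to [o]. /xurweburobozomum/ → xorweborobozomum.
Rule 4 (final a-epenthesis): the form ends in the consonant /m/, so [a] is inserted word-finally. /xorweborobozomum/ → xorweborobozomuma.

xorweborobozomuma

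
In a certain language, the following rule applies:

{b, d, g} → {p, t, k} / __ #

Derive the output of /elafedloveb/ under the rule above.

/b/ is a voiced stop in word-final position, so it devoices to [p].
The other instance of /d/ does not occur in the required environment and remains unchanged.
Surface form: [elafedlovep].

elafedlovep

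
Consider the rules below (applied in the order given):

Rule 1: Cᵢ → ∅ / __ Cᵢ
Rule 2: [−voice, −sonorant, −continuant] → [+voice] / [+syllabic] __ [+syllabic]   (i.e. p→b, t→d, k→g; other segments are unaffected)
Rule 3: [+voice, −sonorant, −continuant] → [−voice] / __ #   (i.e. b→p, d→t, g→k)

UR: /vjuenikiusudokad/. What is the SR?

Rule 1 (degemination): no segment meets the environment; /vjuenikiusudokad/ is unchanged.
Rule 2 (intervocalic voicing): /k/ is a voiceless stop between vowels /i/ and /i/, so it voices to [g]. /k/ is a voiceless stop between vowels /o/ and /a/, so it voices to [g]. /vjuenikiusudokad/ → vjuenigiusudogad.
Rule 3 (final devoicing): /d/ is a voiced stop in word-final position, so it devoices to [t]. /vjuenigiusudogad/ → vjuenigiusudogat.

vjuenigiusudogat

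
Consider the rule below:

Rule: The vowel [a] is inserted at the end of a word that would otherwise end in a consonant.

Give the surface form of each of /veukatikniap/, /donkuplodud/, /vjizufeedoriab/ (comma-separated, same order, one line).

veukatikniapa, donkuploduda, vjizufeedoriaba

/veukatikniap/: the form ends in the consonant /p/, so [a] is inserted word-finally. → [veukatikniapa].
/donkuplodud/: the form ends in the consonant /d/, so [a] is inserted word-finally. → [donkuploduda].
/vjizufeedoriab/: the form ends in the consonant /b/, so [a] is inserted word-finally. → [vjizufeedoriaba].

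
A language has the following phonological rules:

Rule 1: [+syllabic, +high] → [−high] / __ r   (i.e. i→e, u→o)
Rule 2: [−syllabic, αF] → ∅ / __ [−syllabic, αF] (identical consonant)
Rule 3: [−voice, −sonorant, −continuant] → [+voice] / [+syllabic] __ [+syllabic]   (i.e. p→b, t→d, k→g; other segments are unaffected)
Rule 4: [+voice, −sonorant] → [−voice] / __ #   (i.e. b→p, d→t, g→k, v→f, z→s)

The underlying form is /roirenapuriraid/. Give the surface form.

Rule 1 (pre-rhotic lowering): /i/ is a high vowel immediately before /r/, so it lowers to [e]. /u/ is a high vowel immediately before /r/, so it lowers to [o]. /i/ is a high vowel immediately before /r/, so it lowers to [e]. /roirenapuriraid/ → roerenaporeraid.
Rule 2 (degemination): no segment meets the environment; /roerenaporeraid/ is unchanged.
Rule 3 (intervocalic voicing): /p/ is a voiceless stop between vowels /a/ and /o/, so it voices to [b]. /roerenaporeraid/ → roerenaboreraid.
Rule 4 (final devoicing): /d/ is a voiced obstruent in word-final position, so it devoices to [t]. /roerenaboreraid/ → roerenaborerait.

roerenaborerait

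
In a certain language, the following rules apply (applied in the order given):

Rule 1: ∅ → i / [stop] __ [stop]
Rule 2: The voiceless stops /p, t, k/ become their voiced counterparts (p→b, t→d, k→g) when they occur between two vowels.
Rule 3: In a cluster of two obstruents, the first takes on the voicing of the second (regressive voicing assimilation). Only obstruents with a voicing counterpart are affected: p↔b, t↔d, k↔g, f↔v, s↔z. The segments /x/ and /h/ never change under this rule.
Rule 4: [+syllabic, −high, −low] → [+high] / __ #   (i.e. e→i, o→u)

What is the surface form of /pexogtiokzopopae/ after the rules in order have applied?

pexogidiogzobobai

Rule 1 (stop-cluster i-epenthesis): /g/ and /t/ form a stop–stop cluster, so [i] is inserted between them. /pexogtiokzopopae/ → pexogitiokzopopae.
Rule 2 (intervocalic voicing): /t/ is a voiceless stop between vowels /i/ and /i/, so it voices to [d]. /p/ is a voiceless stop between vowels /o/ and /o/, so it voices to [b]. /p/ is a voiceless stop between vowels /o/ and /a/, so it voices to [b]. /pexogitiokzopopae/ → pexogidiokzobobae.
Rule 3 (regressive voicing assimilation): /k/ precedes the voiced obstruent /z/, so it voices to [g] by assimilation. /pexogidiokzobobae/ → pexogidiogzobobae.
Rule 4 (final vowel raising): /e/ is a mid vowel in word-final position, so it raises to [i]. /pexogidiogzobobae/ → pexogidiogzobobai.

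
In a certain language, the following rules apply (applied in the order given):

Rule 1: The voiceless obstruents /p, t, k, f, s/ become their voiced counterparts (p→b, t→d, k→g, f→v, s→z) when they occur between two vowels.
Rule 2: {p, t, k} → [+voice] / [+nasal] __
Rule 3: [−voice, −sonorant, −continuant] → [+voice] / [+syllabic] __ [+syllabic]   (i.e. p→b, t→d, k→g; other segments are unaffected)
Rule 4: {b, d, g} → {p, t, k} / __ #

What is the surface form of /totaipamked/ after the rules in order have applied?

todaibamget

Rule 1 (intervocalic voicing): /t/ is a voiceless obstruent between vowels /o/ and /a/, so it voices to [d]. /p/ is a voiceless obstruent between vowels /i/ and /a/, so it voices to [b]. /totaipamked/ → todaibamked.
Rule 2 (post-nasal voicing): /k/ is a voiceless stop immediately after the nasal /m/, so it voices to [g]. /todaibamked/ → todaibamged.
Rule 3 (intervocalic voicing): no segment meets the environment; /todaibamged/ is unchanged.
Rule 4 (final devoicing): /d/ is a voiced stop in word-final position, so it devoices to [t]. /todaibamged/ → todaibamget.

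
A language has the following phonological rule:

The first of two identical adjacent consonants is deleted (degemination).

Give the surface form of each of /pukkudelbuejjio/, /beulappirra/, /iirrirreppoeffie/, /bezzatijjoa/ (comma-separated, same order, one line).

/pukkudelbuejjio/: /kk/ is a geminate; the first /k/ deletes. /jj/ is a geminate; the first /j/ deletes. → [pukudelbuejio].
/beulappirra/: /pp/ is a geminate; the first /p/ deletes. /rr/ is a geminate; the first /r/ deletes. → [beulapira].
/iirrirreppoeffie/: /rr/ is a geminate; the first /r/ deletes. /rr/ is a geminate; the first /r/ deletes. /pp/ is a geminate; the first /p/ deletes. /ff/ is a geminate; the first /f/ deletes. → [iirirepoefie].
/bezzatijjoa/: /zz/ is a geminate; the first /z/ deletes. /jj/ is a geminate; the first /j/ deletes. → [bezatijoa].

pukudelbuejio, beulapira, iirirepoefie, bezatijoa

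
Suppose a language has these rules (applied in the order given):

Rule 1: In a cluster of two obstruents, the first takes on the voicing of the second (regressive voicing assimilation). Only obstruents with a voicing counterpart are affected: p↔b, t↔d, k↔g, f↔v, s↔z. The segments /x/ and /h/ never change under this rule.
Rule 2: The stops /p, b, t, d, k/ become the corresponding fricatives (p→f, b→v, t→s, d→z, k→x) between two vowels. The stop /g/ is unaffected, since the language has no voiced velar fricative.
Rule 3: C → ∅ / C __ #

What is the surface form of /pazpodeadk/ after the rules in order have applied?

paspozeat

Rule 1 (regressive voicing assimilation): /z/ precedes the voiceless obstruent /p/, so it devoices to [s] by assimilation. /d/ precedes the voiceless obstruent /k/, so it devoices to [t] by assimilation. /pazpodeadk/ → paspodeatk.
Rule 2 (intervocalic spirantization): /d/ is a stop between vowels /o/ and /e/, so it spirantizes to the fricative [z]. /paspodeatk/ → paspozeatk.
Rule 3 (final cluster simplification): /k/ is the second consonant of a word-final cluster /tk/, so it deletes. /paspozeatk/ → paspozeat.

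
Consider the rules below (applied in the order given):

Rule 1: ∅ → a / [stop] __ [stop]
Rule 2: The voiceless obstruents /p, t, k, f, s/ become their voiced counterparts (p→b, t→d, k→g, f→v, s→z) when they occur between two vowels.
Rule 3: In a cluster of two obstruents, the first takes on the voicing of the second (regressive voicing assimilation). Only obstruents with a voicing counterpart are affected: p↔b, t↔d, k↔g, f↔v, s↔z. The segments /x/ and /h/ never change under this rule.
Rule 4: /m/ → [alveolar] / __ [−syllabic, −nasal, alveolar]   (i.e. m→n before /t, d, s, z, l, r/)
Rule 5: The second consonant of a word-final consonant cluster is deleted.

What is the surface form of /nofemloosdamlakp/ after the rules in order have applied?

Rule 1 (stop-cluster a-epenthesis): /k/ and /p/ form a stop–stop cluster, so [a] is inserted between them. /nofemloosdamlakp/ → nofemloosdamlakap.
Rule 2 (intervocalic voicing): /f/ is a voiceless obstruent between vowels /o/ and /e/, so it voices to [v]. /k/ is a voiceless obstruent between vowels /a/ and /a/, so it voices to [g]. /nofemloosdamlakap/ → novemloosdamlagap.
Rule 3 (regressive voicing assimilation): /s/ precedes the voiced obstruent /d/, so it voices to [z] by assimilation. /novemloosdamlagap/ → novemloozdamlagap.
Rule 4 (nasal place assimilation): /m/ precedes the alveolar consonant /l/, so it assimilates in place to [n]. /m/ precedes the alveolar consonant /l/, so it assimilates in place to [n]. /novemloozdamlagap/ → novenloozdanlagap.
Rule 5 (final cluster simplification): no segment meets the environment; /novenloozdanlagap/ is unchanged.

novenloozdanlagap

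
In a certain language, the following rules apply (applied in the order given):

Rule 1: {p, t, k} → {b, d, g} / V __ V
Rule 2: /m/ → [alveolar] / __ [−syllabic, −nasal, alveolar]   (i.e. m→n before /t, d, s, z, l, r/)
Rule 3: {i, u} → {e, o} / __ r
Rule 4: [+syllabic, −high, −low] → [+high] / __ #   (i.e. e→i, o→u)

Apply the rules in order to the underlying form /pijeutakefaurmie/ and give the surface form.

pijeudagefaormii

Rule 1 (intervocalic voicing): /t/ is a voiceless stop between vowels /u/ and /a/, so it voices to [d]. /k/ is a voiceless stop between vowels /a/ and /e/, so it voices to [g]. /pijeutakefaurmie/ → pijeudagefaurmie.
Rule 2 (nasal place assimilation): no segment meets the environment; /pijeudagefaurmie/ is unchanged.
Rule 3 (pre-rhotic lowering): /u/ is a high vowel immediately before /r/, so it lowers to [o]. /pijeudagefaurmie/ → pijeudagefaormie.
Rule 4 (final vowel raising): /e/ is a mid vowel in word-final position, so it raises to [i]. /pijeudagefaormie/ → pijeudagefaormii.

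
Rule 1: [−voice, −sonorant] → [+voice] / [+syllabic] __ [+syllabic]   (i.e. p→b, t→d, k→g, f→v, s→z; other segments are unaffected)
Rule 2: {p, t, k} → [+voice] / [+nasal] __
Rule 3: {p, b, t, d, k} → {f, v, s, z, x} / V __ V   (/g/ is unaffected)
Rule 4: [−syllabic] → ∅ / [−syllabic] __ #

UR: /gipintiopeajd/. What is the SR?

Rule 1 (intervocalic voicing): /p/ is a voiceless obstruent between vowels /i/ and /i/, so it voices to [b]. /p/ is a voiceless obstruent between vowels /o/ and /e/, so it voices to [b]. /gipintiopeajd/ → gibintiobeajd.
Rule 2 (post-nasal voicing): /t/ is a voiceless stop immediately after the nasal /n/, so it voices to [d]. /gibintiobeajd/ → gibindiobeajd.
Rule 3 (intervocalic spirantization): /b/ is a stop between vowels /i/ and /i/, so it spirantizes to the fricative [v]. /b/ is a stop between vowels /o/ and /e/, so it spirantizes to the fricative [v]. /gibindiobeajd/ → givindioveajd.
Rule 4 (final cluster simplification): /d/ is the second consonant of a word-final cluster /jd/, so it deletes. /givindioveajd/ → givindioveaj.

givindioveaj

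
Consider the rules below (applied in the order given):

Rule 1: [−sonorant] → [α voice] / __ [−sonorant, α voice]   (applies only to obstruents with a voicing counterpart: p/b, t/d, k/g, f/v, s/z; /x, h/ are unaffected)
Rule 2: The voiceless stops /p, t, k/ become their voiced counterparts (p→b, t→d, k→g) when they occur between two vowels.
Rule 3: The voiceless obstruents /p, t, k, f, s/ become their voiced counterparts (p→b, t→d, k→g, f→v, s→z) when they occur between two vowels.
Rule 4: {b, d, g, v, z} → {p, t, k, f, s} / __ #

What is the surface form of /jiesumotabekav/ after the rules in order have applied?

Rule 1 (regressive voicing assimilation): no segment meets the environment; /jiesumotabekav/ is unchanged.
Rule 2 (intervocalic voicing): /t/ is a voiceless stop between vowels /o/ and /a/, so it voices to [d]. /k/ is a voiceless stop between vowels /e/ and /a/, so it voices to [g]. /jiesumotabekav/ → jiesumodabegav.
Rule 3 (intervocalic voicing): /s/ is a voiceless obstruent between vowels /e/ and /u/, so it voices to [z]. /jiesumodabegav/ → jiezumodabegav.
Rule 4 (final devoicing): /v/ is a voiced obstruent in word-final position, so it devoices to [f]. /jiezumodabegav/ → jiezumodabegaf.

jiezumodabegaf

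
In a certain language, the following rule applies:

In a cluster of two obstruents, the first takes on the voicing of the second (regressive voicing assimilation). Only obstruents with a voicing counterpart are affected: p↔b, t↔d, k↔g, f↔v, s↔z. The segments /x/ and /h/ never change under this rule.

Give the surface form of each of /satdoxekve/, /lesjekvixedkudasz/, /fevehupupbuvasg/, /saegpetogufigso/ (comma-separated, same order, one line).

saddoxegve, lesjegvixetkudazz, fevehupubbuvazg, saekpetogufikso

/satdoxekve/: /t/ precedes the voiced obstruent /d/, so it voices to [d] by assimilation. /k/ precedes the voiced obstruent /v/, so it voices to [g] by assimilation. → [saddoxegve].
/lesjekvixedkudasz/: /k/ precedes the voiced obstruent /v/, so it voices to [g] by assimilation. /d/ precedes the voiceless obstruent /k/, so it devoices to [t] by assimilation. /s/ precedes the voiced obstruent /z/, so it voices to [z] by assimilation. → [lesjegvixetkudazz].
/fevehupupbuvasg/: /p/ precedes the voiced obstruent /b/, so it voices to [b] by assimilation. /s/ precedes the voiced obstruent /g/, so it voices to [z] by assimilation. → [fevehupubbuvazg].
/saegpetogufigso/: /g/ precedes the voiceless obstruent /p/, so it devoices to [k] by assimilation. /g/ precedes the voiceless obstruent /s/, so it devoices to [k] by assimilation. → [saekpetogufikso].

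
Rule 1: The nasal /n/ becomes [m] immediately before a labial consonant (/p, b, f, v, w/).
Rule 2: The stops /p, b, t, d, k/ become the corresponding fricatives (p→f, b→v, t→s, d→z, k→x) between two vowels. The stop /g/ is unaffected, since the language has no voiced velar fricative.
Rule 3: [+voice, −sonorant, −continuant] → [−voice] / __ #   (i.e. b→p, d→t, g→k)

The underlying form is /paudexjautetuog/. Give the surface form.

Rule 1 (nasal place assimilation): no segment meets the environment; /paudexjautetuog/ is unchanged.
Rule 2 (intervocalic spirantization): /d/ is a stop between vowels /u/ and /e/, so it spirantizes to the fricative [z]. /t/ is a stop between vowels /u/ and /e/, so it spirantizes to the fricative [s]. /t/ is a stop between vowels /e/ and /u/, so it spirantizes to the fricative [s]. /paudexjautetuog/ → pauzexjausesuog.
Rule 3 (final devoicing): /g/ is a voiced stop in word-final position, so it devoices to [k]. /pauzexjausesuog/ → pauzexjausesuok.

pauzexjausesuok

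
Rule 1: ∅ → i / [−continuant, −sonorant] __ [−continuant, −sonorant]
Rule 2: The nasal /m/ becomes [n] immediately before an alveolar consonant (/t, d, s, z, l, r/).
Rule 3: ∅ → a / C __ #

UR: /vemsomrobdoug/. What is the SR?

vensonrobidouga

Rule 1 (stop-cluster i-epenthesis): /b/ and /d/ form a stop–stop cluster, so [i] is inserted between them. /vemsomrobdoug/ → vemsomrobidoug.
Rule 2 (nasal place assimilation): /m/ precedes the alveolar consonant /s/, so it assimilates in place to [n]. /m/ precedes the alveolar consonant /r/, so it assimilates in place to [n]. /vemsomrobidoug/ → vensonrobidoug.
Rule 3 (final a-epenthesis): the form ends in the consonant /g/, so [a] is inserted word-finally. /vensonrobidoug/ → vensonrobidouga.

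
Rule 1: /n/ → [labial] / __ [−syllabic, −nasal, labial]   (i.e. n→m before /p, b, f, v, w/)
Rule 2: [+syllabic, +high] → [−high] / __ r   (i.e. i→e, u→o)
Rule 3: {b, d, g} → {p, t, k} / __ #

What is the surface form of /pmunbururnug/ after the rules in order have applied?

pmumborornuk

Rule 1 (nasal place assimilation): /n/ precedes the labial consonant /b/, so it assimilates in place to [m]. /pmunbururnug/ → pmumbururnug.
Rule 2 (pre-rhotic lowering): /u/ is a high vowel immediately before /r/, so it lowers to [o]. /u/ is a high vowel immediately before /r/, so it lowers to [o]. /pmumbururnug/ → pmumborornug.
Rule 3 (final devoicing): /g/ is a voiced stop in word-final position, so it devoices to [k]. /pmumborornug/ → pmumborornuk.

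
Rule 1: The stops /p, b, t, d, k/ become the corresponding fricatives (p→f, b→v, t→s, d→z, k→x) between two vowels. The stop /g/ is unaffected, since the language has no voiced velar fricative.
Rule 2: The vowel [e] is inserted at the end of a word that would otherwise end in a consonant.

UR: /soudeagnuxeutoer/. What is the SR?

Rule 1 (intervocalic spirantization): /d/ is a stop between vowels /u/ and /e/, so it spirantizes to the fricative [z]. /t/ is a stop between vowels /u/ and /o/, so it spirantizes to the fricative [s]. /soudeagnuxeutoer/ → souzeagnuxeusoer.
Rule 2 (final e-epenthesis): the form ends in the consonant /r/, so [e] is inserted word-finally. /souzeagnuxeusoer/ → souzeagnuxeusoere.

souzeagnuxeusoere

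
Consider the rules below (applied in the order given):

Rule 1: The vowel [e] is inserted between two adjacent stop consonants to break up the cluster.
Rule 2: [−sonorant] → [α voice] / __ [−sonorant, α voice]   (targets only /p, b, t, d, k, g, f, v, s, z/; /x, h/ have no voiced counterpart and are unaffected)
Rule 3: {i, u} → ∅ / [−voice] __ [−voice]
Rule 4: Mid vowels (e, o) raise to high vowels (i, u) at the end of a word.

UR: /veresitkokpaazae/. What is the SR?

verestekokepaazai

Rule 1 (stop-cluster e-epenthesis): /t/ and /k/ form a stop–stop cluster, so [e] is inserted between them. /k/ and /p/ form a stop–stop cluster, so [e] is inserted between them. /veresitkokpaazae/ → veresitekokepaazae.
Rule 2 (regressive voicing assimilation): no segment meets the environment; /veresitekokepaazae/ is unchanged.
Rule 3 (high vowel syncope): /i/ is a high vowel flanked by voiceless consonants /s/ and /t/, so it deletes. /veresitekokepaazae/ → verestekokepaazae.
Rule 4 (final vowel raising): /e/ is a mid vowel in word-final position, so it raises to [i]. /verestekokepaazae/ → verestekokepaazai.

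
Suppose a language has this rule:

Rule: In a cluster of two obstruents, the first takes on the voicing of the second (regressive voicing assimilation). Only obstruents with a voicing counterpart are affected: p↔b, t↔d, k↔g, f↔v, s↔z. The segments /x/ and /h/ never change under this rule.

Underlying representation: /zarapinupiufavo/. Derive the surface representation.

zarapinupiufavo

No segment of /zarapinupiufavo/ meets the structural description of the rule, so the form surfaces unchanged.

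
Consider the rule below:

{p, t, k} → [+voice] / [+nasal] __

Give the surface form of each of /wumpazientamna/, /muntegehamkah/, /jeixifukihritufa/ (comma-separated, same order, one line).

wumbaziendamna, mundegehamgah, jeixifukihritufa

/wumpazientamna/: /p/ is a voiceless stop immediately after the nasal /m/, so it voices to [b]. /t/ is a voiceless stop immediately after the nasal /n/, so it voices to [d]. → [wumbaziendamna].
/muntegehamkah/: /t/ is a voiceless stop immediately after the nasal /n/, so it voices to [d]. /k/ is a voiceless stop immediately after the nasal /m/, so it voices to [g]. → [mundegehamgah].
/jeixifukihritufa/: the rule's environment is not met; surfaces unchanged as [jeixifukihritufa].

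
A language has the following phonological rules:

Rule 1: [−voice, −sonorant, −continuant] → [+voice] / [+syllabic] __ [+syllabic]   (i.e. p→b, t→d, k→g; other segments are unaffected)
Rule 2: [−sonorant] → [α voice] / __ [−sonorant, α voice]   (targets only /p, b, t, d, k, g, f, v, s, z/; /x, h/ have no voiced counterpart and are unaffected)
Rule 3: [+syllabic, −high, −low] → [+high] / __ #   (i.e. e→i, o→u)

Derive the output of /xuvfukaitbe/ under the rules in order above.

Rule 1 (intervocalic voicing): /k/ is a voiceless stop between vowels /u/ and /a/, so it voices to [g]. /xuvfukaitbe/ → xuvfugaitbe.
Rule 2 (regressive voicing assimilation): /v/ precedes the voiceless obstruent /f/, so it devoices to [f] by assimilation. /t/ precedes the voiced obstruent /b/, so it voices to [d] by assimilation. /xuvfugaitbe/ → xuffugaidbe.
Rule 3 (final vowel raising): /e/ is a mid vowel in word-final position, so it raises to [i]. /xuffugaidbe/ → xuffugaidbi.

xuffugaidbi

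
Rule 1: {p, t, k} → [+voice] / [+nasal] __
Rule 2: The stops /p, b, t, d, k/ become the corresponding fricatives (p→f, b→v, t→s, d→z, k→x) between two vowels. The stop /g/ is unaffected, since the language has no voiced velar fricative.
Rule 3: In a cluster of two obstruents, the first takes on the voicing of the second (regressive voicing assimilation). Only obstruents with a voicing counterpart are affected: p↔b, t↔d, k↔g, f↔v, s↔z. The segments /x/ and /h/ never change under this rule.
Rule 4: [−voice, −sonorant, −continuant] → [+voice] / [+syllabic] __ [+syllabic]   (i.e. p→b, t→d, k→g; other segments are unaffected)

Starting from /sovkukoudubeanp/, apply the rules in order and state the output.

sofkuxouzuveanb

Rule 1 (post-nasal voicing): /p/ is a voiceless stop immediately after the nasal /n/, so it voices to [b]. /sovkukoudubeanp/ → sovkukoudubeanb.
Rule 2 (intervocalic spirantization): /k/ is a stop between vowels /u/ and /o/, so it spirantizes to the fricative [x]. /d/ is a stop between vowels /u/ and /u/, so it spirantizes to the fricative [z]. /b/ is a stop between vowels /u/ and /e/, so it spirantizes to the fricative [v]. /sovkukoudubeanb/ → sovkuxouzuveanb.
Rule 3 (regressive voicing assimilation): /v/ precedes the voiceless obstruent /k/, so it devoices to [f] by assimilation. /sovkuxouzuveanb/ → sofkuxouzuveanb.
Rule 4 (intervocalic voicing): no segment meets the environment; /sofkuxouzuveanb/ is unchanged.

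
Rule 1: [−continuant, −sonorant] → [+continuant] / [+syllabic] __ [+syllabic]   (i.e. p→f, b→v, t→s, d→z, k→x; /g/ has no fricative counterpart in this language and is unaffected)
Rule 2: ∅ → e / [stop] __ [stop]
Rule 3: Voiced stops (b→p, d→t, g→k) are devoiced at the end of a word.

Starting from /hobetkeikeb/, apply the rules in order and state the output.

Rule 1 (intervocalic spirantization): /b/ is a stop between vowels /o/ and /e/, so it spirantizes to the fricative [v]. /k/ is a stop between vowels /i/ and /e/, so it spirantizes to the fricative [x]. /hobetkeikeb/ → hovetkeixeb.
Rule 2 (stop-cluster e-epenthesis): /t/ and /k/ form a stop–stop cluster, so [e] is inserted between them. /hovetkeixeb/ → hovetekeixeb.
Rule 3 (final devoicing): /b/ is a voiced stop in word-final position, so it devoices to [p]. /hovetekeixeb/ → hovetekeixep.

hovetekeixep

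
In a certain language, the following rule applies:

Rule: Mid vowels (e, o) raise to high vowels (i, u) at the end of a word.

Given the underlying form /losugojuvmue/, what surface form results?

Scanning /losugojuvmue/: /o/ at position 2 is not in the conditioning environment; /o/ at position 6 is not in the conditioning environment; /e/ is a mid vowel in word-final position, so it raises to [i].
Result: [losugojuvmui].

losugojuvmui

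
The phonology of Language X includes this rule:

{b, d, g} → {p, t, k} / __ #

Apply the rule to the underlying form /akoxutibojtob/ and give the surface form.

akoxutibojtop

/b/ is a voiced stop in word-final position, so it devoices to [p].
Surface form: [akoxutibojtop].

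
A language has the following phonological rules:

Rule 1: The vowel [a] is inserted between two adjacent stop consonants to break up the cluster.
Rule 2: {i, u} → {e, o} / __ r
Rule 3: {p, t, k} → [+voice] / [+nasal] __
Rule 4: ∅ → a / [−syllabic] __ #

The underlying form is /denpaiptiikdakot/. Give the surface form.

denbaipatiikadakota

Rule 1 (stop-cluster a-epenthesis): /p/ and /t/ form a stop–stop cluster, so [a] is inserted between them. /k/ and /d/ form a stop–stop cluster, so [a] is inserted between them. /denpaiptiikdakot/ → denpaipatiikadakot.
Rule 2 (pre-rhotic lowering): no segment meets the environment; /denpaipatiikadakot/ is unchanged.
Rule 3 (post-nasal voicing): /p/ is a voiceless stop immediately after the nasal /n/, so it voices to [b]. /denpaipatiikadakot/ → denbaipatiikadakot.
Rule 4 (final a-epenthesis): the form ends in the consonant /t/, so [a] is inserted word-finally. /denbaipatiikadakot/ → denbaipatiikadakota.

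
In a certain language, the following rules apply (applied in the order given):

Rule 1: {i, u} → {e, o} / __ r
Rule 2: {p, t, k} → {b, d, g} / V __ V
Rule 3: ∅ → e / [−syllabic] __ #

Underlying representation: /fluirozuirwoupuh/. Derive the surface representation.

fluerozuerwoubuhe

Rule 1 (pre-rhotic lowering): /i/ is a high vowel immediately before /r/, so it lowers to [e]. /i/ is a high vowel immediately before /r/, so it lowers to [e]. /fluirozuirwoupuh/ → fluerozuerwoupuh.
Rule 2 (intervocalic voicing): /p/ is a voiceless stop between vowels /u/ and /u/, so it voices to [b]. /fluerozuerwoupuh/ → fluerozuerwoubuh.
Rule 3 (final e-epenthesis): the form ends in the consonant /h/, so [e] is inserted word-finally. /fluerozuerwoubuh/ → fluerozuerwoubuhe.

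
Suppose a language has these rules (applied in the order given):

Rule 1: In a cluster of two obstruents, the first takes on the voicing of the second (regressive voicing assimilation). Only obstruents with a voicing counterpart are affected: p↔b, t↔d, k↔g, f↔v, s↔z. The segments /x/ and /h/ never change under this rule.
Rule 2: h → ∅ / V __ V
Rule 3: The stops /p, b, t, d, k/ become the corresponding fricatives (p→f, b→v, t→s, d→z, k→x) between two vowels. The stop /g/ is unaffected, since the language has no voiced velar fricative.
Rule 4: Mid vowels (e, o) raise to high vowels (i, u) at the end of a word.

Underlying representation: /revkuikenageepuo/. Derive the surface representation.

refkuixenageefuu

Rule 1 (regressive voicing assimilation): /v/ precedes the voiceless obstruent /k/, so it devoices to [f] by assimilation. /revkuikenageepuo/ → refkuikenageepuo.
Rule 2 (intervocalic h-deletion): no segment meets the environment; /refkuikenageepuo/ is unchanged.
Rule 3 (intervocalic spirantization): /k/ is a stop between vowels /i/ and /e/, so it spirantizes to the fricative [x]. /p/ is a stop between vowels /e/ and /u/, so it spirantizes to the fricative [f]. /refkuikenageepuo/ → refkuixenageefuo.
Rule 4 (final vowel raising): /o/ is a mid vowel in word-final position, so it raises to [u]. /refkuixenageefuo/ → refkuixenageefuu.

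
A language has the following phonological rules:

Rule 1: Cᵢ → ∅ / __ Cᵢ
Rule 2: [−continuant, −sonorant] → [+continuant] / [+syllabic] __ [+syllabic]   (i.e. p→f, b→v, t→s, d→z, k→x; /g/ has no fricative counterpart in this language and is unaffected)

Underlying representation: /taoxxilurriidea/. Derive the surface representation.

Rule 1 (degemination): /xx/ is a geminate; the first /x/ deletes. /rr/ is a geminate; the first /r/ deletes. /taoxxilurriidea/ → taoxiluriidea.
Rule 2 (intervocalic spirantization): /d/ is a stop between vowels /i/ and /e/, so it spirantizes to the fricative [z]. /taoxiluriidea/ → taoxiluriizea.

taoxiluriizea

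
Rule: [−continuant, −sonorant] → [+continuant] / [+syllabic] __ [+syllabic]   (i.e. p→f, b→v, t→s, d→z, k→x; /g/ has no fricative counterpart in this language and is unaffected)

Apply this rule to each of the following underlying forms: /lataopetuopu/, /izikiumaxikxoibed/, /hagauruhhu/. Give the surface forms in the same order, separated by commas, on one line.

lasaofesuofu, izixiumaxikxoived, hagauruhhu

/lataopetuopu/: /t/ is a stop between vowels /a/ and /a/, so it spirantizes to the fricative [s]. /p/ is a stop between vowels /o/ and /e/, so it spirantizes to the fricative [f]. /t/ is a stop between vowels /e/ and /u/, so it spirantizes to the fricative [s]. /p/ is a stop between vowels /o/ and /u/, so it spirantizes to the fricative [f]. → [lasaofesuofu].
/izikiumaxikxoibed/: /k/ is a stop between vowels /i/ and /i/, so it spirantizes to the fricative [x]. /b/ is a stop between vowels /i/ and /e/, so it spirantizes to the fricative [v]. → [izixiumaxikxoived].
/hagauruhhu/: the rule's environment is not met; surfaces unchanged as [hagauruhhu].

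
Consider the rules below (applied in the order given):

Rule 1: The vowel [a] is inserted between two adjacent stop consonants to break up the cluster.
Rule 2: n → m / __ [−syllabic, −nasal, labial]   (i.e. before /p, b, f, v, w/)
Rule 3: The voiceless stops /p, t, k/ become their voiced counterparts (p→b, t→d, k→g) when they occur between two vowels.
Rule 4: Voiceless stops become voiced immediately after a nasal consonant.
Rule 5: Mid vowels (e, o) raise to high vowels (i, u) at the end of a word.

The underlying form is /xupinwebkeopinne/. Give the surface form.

Rule 1 (stop-cluster a-epenthesis): /b/ and /k/ form a stop–stop cluster, so [a] is inserted between them. /xupinwebkeopinne/ → xupinwebakeopinne.
Rule 2 (nasal place assimilation): /n/ precedes the labial consonant /w/, so it assimilates in place to [m]. /xupinwebakeopinne/ → xupimwebakeopinne.
Rule 3 (intervocalic voicing): /p/ is a voiceless stop between vowels /u/ and /i/, so it voices to [b]. /k/ is a voiceless stop between vowels /a/ and /e/, so it voices to [g]. /p/ is a voiceless stop between vowels /o/ and /i/, so it voices to [b]. /xupimwebakeopinne/ → xubimwebageobinne.
Rule 4 (post-nasal voicing): no segment meets the environment; /xubimwebageobinne/ is unchanged.
Rule 5 (final vowel raising): /e/ is a mid vowel in word-final position, so it raises to [i]. /xubimwebageobinne/ → xubimwebageobinni.

xubimwebageobinni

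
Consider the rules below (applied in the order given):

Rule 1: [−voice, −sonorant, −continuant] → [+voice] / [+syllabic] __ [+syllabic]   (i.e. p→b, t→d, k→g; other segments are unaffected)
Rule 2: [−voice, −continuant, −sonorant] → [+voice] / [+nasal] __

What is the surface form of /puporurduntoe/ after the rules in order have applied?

puborurdundoe

Rule 1 (intervocalic voicing): /p/ is a voiceless stop between vowels /u/ and /o/, so it voices to [b]. /puporurduntoe/ → puborurduntoe.
Rule 2 (post-nasal voicing): /t/ is a voiceless stop immediately after the nasal /n/, so it voices to [d]. /puborurduntoe/ → puborurdundoe.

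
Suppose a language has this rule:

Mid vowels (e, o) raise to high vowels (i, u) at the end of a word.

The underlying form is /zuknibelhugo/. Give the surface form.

zuknibelhugu

/o/ is a mid vowel in word-final position, so it raises to [u].
Surface form: [zuknibelhugu].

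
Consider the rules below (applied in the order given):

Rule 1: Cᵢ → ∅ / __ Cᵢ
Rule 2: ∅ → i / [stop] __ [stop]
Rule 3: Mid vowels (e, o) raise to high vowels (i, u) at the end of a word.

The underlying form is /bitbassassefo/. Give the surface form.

bitibasasefu

Rule 1 (degemination): /ss/ is a geminate; the first /s/ deletes. /ss/ is a geminate; the first /s/ deletes. /bitbassassefo/ → bitbasasefo.
Rule 2 (stop-cluster i-epenthesis): /t/ and /b/ form a stop–stop cluster, so [i] is inserted between them. /bitbasasefo/ → bitibasasefo.
Rule 3 (final vowel raising): /o/ is a mid vowel in word-final position, so it raises to [u]. /bitibasasefo/ → bitibasasefu.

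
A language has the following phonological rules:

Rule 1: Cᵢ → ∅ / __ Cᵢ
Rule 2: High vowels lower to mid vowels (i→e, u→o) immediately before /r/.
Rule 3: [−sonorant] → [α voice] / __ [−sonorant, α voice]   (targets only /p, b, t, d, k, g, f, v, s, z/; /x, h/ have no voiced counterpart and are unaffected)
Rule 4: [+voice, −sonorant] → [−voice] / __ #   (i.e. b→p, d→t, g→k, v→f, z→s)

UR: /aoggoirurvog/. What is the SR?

aogoerorvok

Rule 1 (degemination): /gg/ is a geminate; the first /g/ deletes. /aoggoirurvog/ → aogoirurvog.
Rule 2 (pre-rhotic lowering): /i/ is a high vowel immediately before /r/, so it lowers to [e]. /u/ is a high vowel immediately before /r/, so it lowers to [o]. /aogoirurvog/ → aogoerorvog.
Rule 3 (regressive voicing assimilation): no segment meets the environment; /aogoerorvog/ is unchanged.
Rule 4 (final devoicing): /g/ is a voiced obstruent in word-final position, so it devoices to [k]. /aogoerorvog/ → aogoerorvok.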